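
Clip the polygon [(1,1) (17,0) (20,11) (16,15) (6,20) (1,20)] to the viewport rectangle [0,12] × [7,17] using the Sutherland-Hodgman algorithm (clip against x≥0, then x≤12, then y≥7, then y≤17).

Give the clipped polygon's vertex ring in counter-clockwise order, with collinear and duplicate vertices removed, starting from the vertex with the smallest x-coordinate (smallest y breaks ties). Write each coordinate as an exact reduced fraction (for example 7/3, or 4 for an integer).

1. After x ≥ 0: [(1,1) (17,0) (20,11) (16,15) (6,20) (1,20)]
2. After x ≤ 12: [(1,1) (12,5/16) (12,17) (6,20) (1,20)]
3. After y ≥ 7: [(1,7) (12,7) (12,17) (6,20) (1,20)]
4. After y ≤ 17: [(1,17) (1,7) (12,7) (12,17) (12,17)]
5. Canonical ring: [(1,7) (12,7) (12,17) (1,17)]

Clipped polygon: [(1,7) (12,7) (12,17) (1,17)]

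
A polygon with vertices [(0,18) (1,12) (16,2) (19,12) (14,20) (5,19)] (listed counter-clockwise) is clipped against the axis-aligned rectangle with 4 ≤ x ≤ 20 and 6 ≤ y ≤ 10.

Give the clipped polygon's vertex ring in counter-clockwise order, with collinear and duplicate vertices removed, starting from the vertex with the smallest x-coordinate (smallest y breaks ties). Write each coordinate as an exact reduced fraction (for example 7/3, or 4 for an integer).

1. After x ≥ 4: [(4,94/5) (4,10) (16,2) (19,12) (14,20) (5,19)]
2. After x ≤ 20: [(4,94/5) (4,10) (16,2) (19,12) (14,20) (5,19)]
3. After y ≥ 6: [(4,94/5) (4,10) (10,6) (86/5,6) (19,12) (14,20) (5,19)]
4. After y ≤ 10: [(4,10) (4,10) (10,6) (86/5,6) (92/5,10)]
5. Canonical ring: [(4,10) (10,6) (86/5,6) (92/5,10)]

Clipped polygon: [(4,10) (10,6) (86/5,6) (92/5,10)]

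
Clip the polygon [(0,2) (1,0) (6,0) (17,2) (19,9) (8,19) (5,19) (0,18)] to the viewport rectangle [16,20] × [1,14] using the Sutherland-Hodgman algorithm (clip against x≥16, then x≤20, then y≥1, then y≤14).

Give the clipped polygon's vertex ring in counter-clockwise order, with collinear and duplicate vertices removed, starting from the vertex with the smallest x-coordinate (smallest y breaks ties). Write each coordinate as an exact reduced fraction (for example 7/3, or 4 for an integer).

1. After x ≥ 16: [(16,20/11) (17,2) (19,9) (16,129/11)]
2. After x ≤ 20: [(16,20/11) (17,2) (19,9) (16,129/11)]
3. After y ≥ 1: [(16,20/11) (17,2) (19,9) (16,129/11)]
4. After y ≤ 14: [(16,20/11) (17,2) (19,9) (16,129/11)]
5. Canonical ring: [(16,20/11) (17,2) (19,9) (16,129/11)]

Clipped polygon: [(16,20/11) (17,2) (19,9) (16,129/11)]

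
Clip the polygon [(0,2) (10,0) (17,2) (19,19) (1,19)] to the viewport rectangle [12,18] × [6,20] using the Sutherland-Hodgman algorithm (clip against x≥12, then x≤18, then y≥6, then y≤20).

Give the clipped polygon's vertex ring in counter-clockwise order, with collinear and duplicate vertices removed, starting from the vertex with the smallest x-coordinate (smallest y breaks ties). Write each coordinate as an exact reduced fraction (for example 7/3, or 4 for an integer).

Clipped polygon: [(12,6) (297/17,6) (18,21/2) (18,19) (12,19)]

1. After x ≥ 12: [(12,4/7) (17,2) (19,19) (12,19)]
2. After x ≤ 18: [(12,4/7) (17,2) (18,21/2) (18,19) (12,19)]
3. After y ≥ 6: [(12,6) (297/17,6) (18,21/2) (18,19) (12,19)]
4. After y ≤ 20: [(12,6) (297/17,6) (18,21/2) (18,19) (12,19)]
5. Canonical ring: [(12,6) (297/17,6) (18,21/2) (18,19) (12,19)]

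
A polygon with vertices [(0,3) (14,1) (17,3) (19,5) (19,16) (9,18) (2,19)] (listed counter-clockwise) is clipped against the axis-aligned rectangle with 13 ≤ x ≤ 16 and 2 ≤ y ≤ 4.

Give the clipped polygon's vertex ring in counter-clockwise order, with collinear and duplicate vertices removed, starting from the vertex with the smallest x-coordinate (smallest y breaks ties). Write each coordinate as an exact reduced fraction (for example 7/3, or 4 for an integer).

1. After x ≥ 13: [(13,8/7) (14,1) (17,3) (19,5) (19,16) (13,86/5)]
2. After x ≤ 16: [(13,8/7) (14,1) (16,7/3) (16,83/5) (13,86/5)]
3. After y ≥ 2: [(13,2) (31/2,2) (16,7/3) (16,83/5) (13,86/5)]
4. After y ≤ 4: [(13,4) (13,2) (31/2,2) (16,7/3) (16,4)]
5. Canonical ring: [(13,2) (31/2,2) (16,7/3) (16,4) (13,4)]

Clipped polygon: [(13,2) (31/2,2) (16,7/3) (16,4) (13,4)]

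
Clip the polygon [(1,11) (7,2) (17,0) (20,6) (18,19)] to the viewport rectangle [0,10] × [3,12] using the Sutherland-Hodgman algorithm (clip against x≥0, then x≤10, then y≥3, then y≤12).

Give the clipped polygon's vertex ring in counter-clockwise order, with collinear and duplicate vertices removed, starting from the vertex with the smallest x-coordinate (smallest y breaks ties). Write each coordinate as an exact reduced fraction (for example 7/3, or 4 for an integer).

1. After x ≥ 0: [(1,11) (7,2) (17,0) (20,6) (18,19)]
2. After x ≤ 10: [(10,259/17) (1,11) (7,2) (10,7/5)]
3. After y ≥ 3: [(10,3) (10,259/17) (1,11) (19/3,3)]
4. After y ≤ 12: [(10,3) (10,12) (25/8,12) (1,11) (19/3,3)]
5. Canonical ring: [(1,11) (19/3,3) (10,3) (10,12) (25/8,12)]

Clipped polygon: [(1,11) (19/3,3) (10,3) (10,12) (25/8,12)]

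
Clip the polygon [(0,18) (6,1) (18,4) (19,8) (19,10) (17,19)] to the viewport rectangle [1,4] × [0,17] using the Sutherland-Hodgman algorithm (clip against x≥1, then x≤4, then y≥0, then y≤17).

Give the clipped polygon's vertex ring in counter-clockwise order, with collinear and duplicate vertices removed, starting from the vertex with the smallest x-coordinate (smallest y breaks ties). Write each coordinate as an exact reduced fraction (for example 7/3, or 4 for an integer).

1. After x ≥ 1: [(1,307/17) (1,91/6) (6,1) (18,4) (19,8) (19,10) (17,19)]
2. After x ≤ 4: [(4,310/17) (1,307/17) (1,91/6) (4,20/3)]
3. After y ≥ 0: [(4,310/17) (1,307/17) (1,91/6) (4,20/3)]
4. After y ≤ 17: [(4,17) (1,17) (1,91/6) (4,20/3)]
5. Canonical ring: [(1,91/6) (4,20/3) (4,17) (1,17)]

Clipped polygon: [(1,91/6) (4,20/3) (4,17) (1,17)]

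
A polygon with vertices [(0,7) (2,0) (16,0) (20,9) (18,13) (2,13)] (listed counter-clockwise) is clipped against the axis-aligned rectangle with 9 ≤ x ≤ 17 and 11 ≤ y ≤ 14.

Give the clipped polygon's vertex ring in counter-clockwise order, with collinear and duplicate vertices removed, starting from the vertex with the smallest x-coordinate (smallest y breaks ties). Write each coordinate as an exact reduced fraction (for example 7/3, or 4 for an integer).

1. After x ≥ 9: [(9,0) (16,0) (20,9) (18,13) (9,13)]
2. After x ≤ 17: [(9,0) (16,0) (17,9/4) (17,13) (9,13)]
3. After y ≥ 11: [(9,11) (17,11) (17,13) (9,13)]
4. After y ≤ 14: [(9,11) (17,11) (17,13) (9,13)]
5. Canonical ring: [(9,11) (17,11) (17,13) (9,13)]

Clipped polygon: [(9,11) (17,11) (17,13) (9,13)]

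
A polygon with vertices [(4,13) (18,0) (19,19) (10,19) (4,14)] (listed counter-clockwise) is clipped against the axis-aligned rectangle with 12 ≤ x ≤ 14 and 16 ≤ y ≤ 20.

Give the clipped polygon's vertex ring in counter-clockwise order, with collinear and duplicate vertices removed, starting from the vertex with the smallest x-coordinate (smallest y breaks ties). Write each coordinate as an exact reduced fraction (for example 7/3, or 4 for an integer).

Clipped polygon: [(12,16) (14,16) (14,19) (12,19)]

1. After x ≥ 12: [(12,39/7) (18,0) (19,19) (12,19)]
2. After x ≤ 14: [(12,39/7) (14,26/7) (14,19) (12,19)]
3. After y ≥ 16: [(12,16) (14,16) (14,19) (12,19)]
4. After y ≤ 20: [(12,16) (14,16) (14,19) (12,19)]
5. Canonical ring: [(12,16) (14,16) (14,19) (12,19)]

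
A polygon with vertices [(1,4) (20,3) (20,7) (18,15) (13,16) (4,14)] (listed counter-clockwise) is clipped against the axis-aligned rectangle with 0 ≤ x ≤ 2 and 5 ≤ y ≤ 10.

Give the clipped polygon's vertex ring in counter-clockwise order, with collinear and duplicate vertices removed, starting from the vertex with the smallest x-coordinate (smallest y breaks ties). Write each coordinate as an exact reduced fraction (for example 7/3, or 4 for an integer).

Clipped polygon: [(13/10,5) (2,5) (2,22/3)]

1. After x ≥ 0: [(1,4) (20,3) (20,7) (18,15) (13,16) (4,14)]
2. After x ≤ 2: [(2,22/3) (1,4) (2,75/19)]
3. After y ≥ 5: [(2,5) (2,22/3) (13/10,5)]
4. After y ≤ 10: [(2,5) (2,22/3) (13/10,5)]
5. Canonical ring: [(13/10,5) (2,5) (2,22/3)]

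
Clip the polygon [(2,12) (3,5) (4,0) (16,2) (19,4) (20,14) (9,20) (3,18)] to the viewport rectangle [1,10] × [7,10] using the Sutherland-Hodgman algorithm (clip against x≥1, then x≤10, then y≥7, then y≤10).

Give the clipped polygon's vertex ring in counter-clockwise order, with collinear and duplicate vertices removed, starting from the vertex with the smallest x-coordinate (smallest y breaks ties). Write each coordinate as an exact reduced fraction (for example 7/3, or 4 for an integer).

Clipped polygon: [(16/7,10) (19/7,7) (10,7) (10,10)]

1. After x ≥ 1: [(2,12) (3,5) (4,0) (16,2) (19,4) (20,14) (9,20) (3,18)]
2. After x ≤ 10: [(2,12) (3,5) (4,0) (10,1) (10,214/11) (9,20) (3,18)]
3. After y ≥ 7: [(2,12) (19/7,7) (10,7) (10,214/11) (9,20) (3,18)]
4. After y ≤ 10: [(16/7,10) (19/7,7) (10,7) (10,10)]
5. Canonical ring: [(16/7,10) (19/7,7) (10,7) (10,10)]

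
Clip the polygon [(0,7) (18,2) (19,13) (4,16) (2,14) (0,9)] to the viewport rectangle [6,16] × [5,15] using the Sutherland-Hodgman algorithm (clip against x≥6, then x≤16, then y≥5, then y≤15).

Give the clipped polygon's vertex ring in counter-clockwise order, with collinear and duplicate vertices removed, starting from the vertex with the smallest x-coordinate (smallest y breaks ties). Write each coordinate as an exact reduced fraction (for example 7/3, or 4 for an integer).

Clipped polygon: [(6,16/3) (36/5,5) (16,5) (16,68/5) (9,15) (6,15)]

1. After x ≥ 6: [(6,16/3) (18,2) (19,13) (6,78/5)]
2. After x ≤ 16: [(6,16/3) (16,23/9) (16,68/5) (6,78/5)]
3. After y ≥ 5: [(6,16/3) (36/5,5) (16,5) (16,68/5) (6,78/5)]
4. After y ≤ 15: [(6,15) (6,16/3) (36/5,5) (16,5) (16,68/5) (9,15)]
5. Canonical ring: [(6,16/3) (36/5,5) (16,5) (16,68/5) (9,15) (6,15)]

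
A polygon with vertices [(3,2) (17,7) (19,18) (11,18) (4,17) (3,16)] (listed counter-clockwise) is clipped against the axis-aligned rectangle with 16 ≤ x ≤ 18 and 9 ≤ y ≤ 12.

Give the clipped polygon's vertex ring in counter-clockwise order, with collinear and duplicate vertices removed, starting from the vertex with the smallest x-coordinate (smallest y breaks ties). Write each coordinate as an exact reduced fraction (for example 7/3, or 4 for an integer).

Clipped polygon: [(16,9) (191/11,9) (197/11,12) (16,12)]

1. After x ≥ 16: [(16,93/14) (17,7) (19,18) (16,18)]
2. After x ≤ 18: [(16,93/14) (17,7) (18,25/2) (18,18) (16,18)]
3. After y ≥ 9: [(16,9) (191/11,9) (18,25/2) (18,18) (16,18)]
4. After y ≤ 12: [(16,12) (16,9) (191/11,9) (197/11,12)]
5. Canonical ring: [(16,9) (191/11,9) (197/11,12) (16,12)]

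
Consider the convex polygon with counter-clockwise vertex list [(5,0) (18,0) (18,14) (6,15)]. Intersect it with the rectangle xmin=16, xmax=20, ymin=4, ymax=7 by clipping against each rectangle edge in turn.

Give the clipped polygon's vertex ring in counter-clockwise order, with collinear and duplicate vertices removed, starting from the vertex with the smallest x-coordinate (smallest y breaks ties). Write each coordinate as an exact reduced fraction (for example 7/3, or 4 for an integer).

Clipped polygon: [(16,4) (18,4) (18,7) (16,7)]

1. After x ≥ 16: [(16,0) (18,0) (18,14) (16,85/6)]
2. After x ≤ 20: [(16,0) (18,0) (18,14) (16,85/6)]
3. After y ≥ 4: [(16,4) (18,4) (18,14) (16,85/6)]
4. After y ≤ 7: [(16,7) (16,4) (18,4) (18,7)]
5. Canonical ring: [(16,4) (18,4) (18,7) (16,7)]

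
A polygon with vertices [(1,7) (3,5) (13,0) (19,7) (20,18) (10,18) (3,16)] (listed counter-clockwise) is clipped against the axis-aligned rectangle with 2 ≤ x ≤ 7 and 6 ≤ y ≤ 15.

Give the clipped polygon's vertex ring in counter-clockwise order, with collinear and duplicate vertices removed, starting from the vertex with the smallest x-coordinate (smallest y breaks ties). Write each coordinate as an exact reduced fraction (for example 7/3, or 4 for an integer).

1. After x ≥ 2: [(2,23/2) (2,6) (3,5) (13,0) (19,7) (20,18) (10,18) (3,16)]
2. After x ≤ 7: [(2,23/2) (2,6) (3,5) (7,3) (7,120/7) (3,16)]
3. After y ≥ 6: [(2,23/2) (2,6) (2,6) (7,6) (7,120/7) (3,16)]
4. After y ≤ 15: [(25/9,15) (2,23/2) (2,6) (2,6) (7,6) (7,15)]
5. Canonical ring: [(2,6) (7,6) (7,15) (25/9,15) (2,23/2)]

Clipped polygon: [(2,6) (7,6) (7,15) (25/9,15) (2,23/2)]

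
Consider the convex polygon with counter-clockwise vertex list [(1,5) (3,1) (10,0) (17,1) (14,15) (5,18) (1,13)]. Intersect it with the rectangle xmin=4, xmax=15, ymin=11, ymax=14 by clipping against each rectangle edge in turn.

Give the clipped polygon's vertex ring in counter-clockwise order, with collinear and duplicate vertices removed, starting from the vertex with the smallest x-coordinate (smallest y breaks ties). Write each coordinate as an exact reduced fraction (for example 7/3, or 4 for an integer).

1. After x ≥ 4: [(4,6/7) (10,0) (17,1) (14,15) (5,18) (4,67/4)]
2. After x ≤ 15: [(4,6/7) (10,0) (15,5/7) (15,31/3) (14,15) (5,18) (4,67/4)]
3. After y ≥ 11: [(4,11) (104/7,11) (14,15) (5,18) (4,67/4)]
4. After y ≤ 14: [(4,14) (4,11) (104/7,11) (199/14,14)]
5. Canonical ring: [(4,11) (104/7,11) (199/14,14) (4,14)]

Clipped polygon: [(4,11) (104/7,11) (199/14,14) (4,14)]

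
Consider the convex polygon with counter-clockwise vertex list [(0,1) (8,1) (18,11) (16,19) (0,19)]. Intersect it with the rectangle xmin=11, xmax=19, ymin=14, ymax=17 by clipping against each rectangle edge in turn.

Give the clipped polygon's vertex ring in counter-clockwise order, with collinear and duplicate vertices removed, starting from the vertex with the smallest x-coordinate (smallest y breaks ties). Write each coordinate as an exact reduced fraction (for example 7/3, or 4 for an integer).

Clipped polygon: [(11,14) (69/4,14) (33/2,17) (11,17)]

1. After x ≥ 11: [(11,4) (18,11) (16,19) (11,19)]
2. After x ≤ 19: [(11,4) (18,11) (16,19) (11,19)]
3. After y ≥ 14: [(11,14) (69/4,14) (16,19) (11,19)]
4. After y ≤ 17: [(11,17) (11,14) (69/4,14) (33/2,17)]
5. Canonical ring: [(11,14) (69/4,14) (33/2,17) (11,17)]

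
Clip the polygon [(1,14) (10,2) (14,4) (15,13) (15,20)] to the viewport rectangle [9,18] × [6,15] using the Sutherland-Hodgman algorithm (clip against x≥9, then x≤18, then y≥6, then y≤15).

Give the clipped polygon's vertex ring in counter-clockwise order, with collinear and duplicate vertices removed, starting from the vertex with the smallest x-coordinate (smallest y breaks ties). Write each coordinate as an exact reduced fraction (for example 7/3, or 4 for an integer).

Clipped polygon: [(9,6) (128/9,6) (15,13) (15,15) (9,15)]

1. After x ≥ 9: [(9,122/7) (9,10/3) (10,2) (14,4) (15,13) (15,20)]
2. After x ≤ 18: [(9,122/7) (9,10/3) (10,2) (14,4) (15,13) (15,20)]
3. After y ≥ 6: [(9,122/7) (9,6) (128/9,6) (15,13) (15,20)]
4. After y ≤ 15: [(9,15) (9,6) (128/9,6) (15,13) (15,15)]
5. Canonical ring: [(9,6) (128/9,6) (15,13) (15,15) (9,15)]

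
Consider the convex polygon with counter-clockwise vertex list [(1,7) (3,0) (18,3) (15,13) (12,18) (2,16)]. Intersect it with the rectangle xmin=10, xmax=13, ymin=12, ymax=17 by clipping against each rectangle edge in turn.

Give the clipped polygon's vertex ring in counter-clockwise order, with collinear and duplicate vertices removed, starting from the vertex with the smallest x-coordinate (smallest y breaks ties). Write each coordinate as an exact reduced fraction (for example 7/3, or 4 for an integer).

Clipped polygon: [(10,12) (13,12) (13,49/3) (63/5,17) (10,17)]

1. After x ≥ 10: [(10,7/5) (18,3) (15,13) (12,18) (10,88/5)]
2. After x ≤ 13: [(10,7/5) (13,2) (13,49/3) (12,18) (10,88/5)]
3. After y ≥ 12: [(10,12) (13,12) (13,49/3) (12,18) (10,88/5)]
4. After y ≤ 17: [(10,17) (10,12) (13,12) (13,49/3) (63/5,17)]
5. Canonical ring: [(10,12) (13,12) (13,49/3) (63/5,17) (10,17)]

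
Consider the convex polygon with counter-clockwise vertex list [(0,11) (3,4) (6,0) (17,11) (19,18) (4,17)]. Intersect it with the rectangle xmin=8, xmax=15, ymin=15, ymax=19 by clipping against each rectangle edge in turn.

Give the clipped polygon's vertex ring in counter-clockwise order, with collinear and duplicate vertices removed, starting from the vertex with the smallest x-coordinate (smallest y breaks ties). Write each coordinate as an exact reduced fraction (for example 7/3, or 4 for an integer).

Clipped polygon: [(8,15) (15,15) (15,266/15) (8,259/15)]

1. After x ≥ 8: [(8,2) (17,11) (19,18) (8,259/15)]
2. After x ≤ 15: [(8,2) (15,9) (15,266/15) (8,259/15)]
3. After y ≥ 15: [(8,15) (15,15) (15,266/15) (8,259/15)]
4. After y ≤ 19: [(8,15) (15,15) (15,266/15) (8,259/15)]
5. Canonical ring: [(8,15) (15,15) (15,266/15) (8,259/15)]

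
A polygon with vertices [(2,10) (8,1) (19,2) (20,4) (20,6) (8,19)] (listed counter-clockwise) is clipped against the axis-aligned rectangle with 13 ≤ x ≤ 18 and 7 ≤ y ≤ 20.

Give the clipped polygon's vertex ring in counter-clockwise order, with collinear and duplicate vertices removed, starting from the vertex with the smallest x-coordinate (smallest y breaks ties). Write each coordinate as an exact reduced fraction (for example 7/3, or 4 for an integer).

1. After x ≥ 13: [(13,16/11) (19,2) (20,4) (20,6) (13,163/12)]
2. After x ≤ 18: [(13,16/11) (18,21/11) (18,49/6) (13,163/12)]
3. After y ≥ 7: [(13,7) (18,7) (18,49/6) (13,163/12)]
4. After y ≤ 20: [(13,7) (18,7) (18,49/6) (13,163/12)]
5. Canonical ring: [(13,7) (18,7) (18,49/6) (13,163/12)]

Clipped polygon: [(13,7) (18,7) (18,49/6) (13,163/12)]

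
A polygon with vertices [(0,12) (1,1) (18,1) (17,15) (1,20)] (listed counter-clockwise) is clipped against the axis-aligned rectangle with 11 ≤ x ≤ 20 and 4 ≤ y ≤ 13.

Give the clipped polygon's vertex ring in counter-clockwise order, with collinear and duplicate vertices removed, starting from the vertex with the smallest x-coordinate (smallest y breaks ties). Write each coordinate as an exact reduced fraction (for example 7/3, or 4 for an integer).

1. After x ≥ 11: [(11,1) (18,1) (17,15) (11,135/8)]
2. After x ≤ 20: [(11,1) (18,1) (17,15) (11,135/8)]
3. After y ≥ 4: [(11,4) (249/14,4) (17,15) (11,135/8)]
4. After y ≤ 13: [(11,13) (11,4) (249/14,4) (120/7,13)]
5. Canonical ring: [(11,4) (249/14,4) (120/7,13) (11,13)]

Clipped polygon: [(11,4) (249/14,4) (120/7,13) (11,13)]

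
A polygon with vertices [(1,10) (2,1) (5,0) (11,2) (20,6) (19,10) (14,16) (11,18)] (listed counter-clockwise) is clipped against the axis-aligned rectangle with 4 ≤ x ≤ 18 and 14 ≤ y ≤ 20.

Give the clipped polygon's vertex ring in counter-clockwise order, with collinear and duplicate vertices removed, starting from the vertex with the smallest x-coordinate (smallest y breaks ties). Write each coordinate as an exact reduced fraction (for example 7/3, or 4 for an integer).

Clipped polygon: [(6,14) (47/3,14) (14,16) (11,18)]

1. After x ≥ 4: [(4,62/5) (4,1/3) (5,0) (11,2) (20,6) (19,10) (14,16) (11,18)]
2. After x ≤ 18: [(4,62/5) (4,1/3) (5,0) (11,2) (18,46/9) (18,56/5) (14,16) (11,18)]
3. After y ≥ 14: [(6,14) (47/3,14) (14,16) (11,18)]
4. After y ≤ 20: [(6,14) (47/3,14) (14,16) (11,18)]
5. Canonical ring: [(6,14) (47/3,14) (14,16) (11,18)]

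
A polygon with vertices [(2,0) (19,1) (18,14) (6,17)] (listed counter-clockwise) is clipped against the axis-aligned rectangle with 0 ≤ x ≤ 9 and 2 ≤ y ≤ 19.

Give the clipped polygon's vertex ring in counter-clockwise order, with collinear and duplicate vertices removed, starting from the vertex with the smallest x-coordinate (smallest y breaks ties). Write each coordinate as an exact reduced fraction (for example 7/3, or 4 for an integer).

1. After x ≥ 0: [(2,0) (19,1) (18,14) (6,17)]
2. After x ≤ 9: [(2,0) (9,7/17) (9,65/4) (6,17)]
3. After y ≥ 2: [(42/17,2) (9,2) (9,65/4) (6,17)]
4. After y ≤ 19: [(42/17,2) (9,2) (9,65/4) (6,17)]
5. Canonical ring: [(42/17,2) (9,2) (9,65/4) (6,17)]

Clipped polygon: [(42/17,2) (9,2) (9,65/4) (6,17)]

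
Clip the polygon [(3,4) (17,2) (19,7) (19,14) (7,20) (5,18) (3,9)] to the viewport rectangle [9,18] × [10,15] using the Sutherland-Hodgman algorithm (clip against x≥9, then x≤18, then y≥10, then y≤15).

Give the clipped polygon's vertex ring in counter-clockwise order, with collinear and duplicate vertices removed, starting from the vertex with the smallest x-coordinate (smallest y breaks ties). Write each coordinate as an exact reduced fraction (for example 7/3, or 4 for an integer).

1. After x ≥ 9: [(9,22/7) (17,2) (19,7) (19,14) (9,19)]
2. After x ≤ 18: [(9,22/7) (17,2) (18,9/2) (18,29/2) (9,19)]
3. After y ≥ 10: [(9,10) (18,10) (18,29/2) (9,19)]
4. After y ≤ 15: [(9,15) (9,10) (18,10) (18,29/2) (17,15)]
5. Canonical ring: [(9,10) (18,10) (18,29/2) (17,15) (9,15)]

Clipped polygon: [(9,10) (18,10) (18,29/2) (17,15) (9,15)]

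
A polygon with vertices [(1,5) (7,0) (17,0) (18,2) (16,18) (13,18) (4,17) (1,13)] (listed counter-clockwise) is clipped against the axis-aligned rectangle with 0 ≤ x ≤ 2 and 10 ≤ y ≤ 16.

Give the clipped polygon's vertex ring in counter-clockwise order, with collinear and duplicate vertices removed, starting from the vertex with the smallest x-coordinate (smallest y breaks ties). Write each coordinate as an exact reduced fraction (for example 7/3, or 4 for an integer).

1. After x ≥ 0: [(1,5) (7,0) (17,0) (18,2) (16,18) (13,18) (4,17) (1,13)]
2. After x ≤ 2: [(1,5) (2,25/6) (2,43/3) (1,13)]
3. After y ≥ 10: [(1,10) (2,10) (2,43/3) (1,13)]
4. After y ≤ 16: [(1,10) (2,10) (2,43/3) (1,13)]
5. Canonical ring: [(1,10) (2,10) (2,43/3) (1,13)]

Clipped polygon: [(1,10) (2,10) (2,43/3) (1,13)]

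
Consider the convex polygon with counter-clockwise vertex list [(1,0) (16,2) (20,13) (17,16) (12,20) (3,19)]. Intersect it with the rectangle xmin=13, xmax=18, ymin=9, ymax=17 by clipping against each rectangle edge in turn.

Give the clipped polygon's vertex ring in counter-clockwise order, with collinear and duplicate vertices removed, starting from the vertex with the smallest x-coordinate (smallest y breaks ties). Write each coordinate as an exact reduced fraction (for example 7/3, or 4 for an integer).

1. After x ≥ 13: [(13,8/5) (16,2) (20,13) (17,16) (13,96/5)]
2. After x ≤ 18: [(13,8/5) (16,2) (18,15/2) (18,15) (17,16) (13,96/5)]
3. After y ≥ 9: [(13,9) (18,9) (18,15) (17,16) (13,96/5)]
4. After y ≤ 17: [(13,17) (13,9) (18,9) (18,15) (17,16) (63/4,17)]
5. Canonical ring: [(13,9) (18,9) (18,15) (17,16) (63/4,17) (13,17)]

Clipped polygon: [(13,9) (18,9) (18,15) (17,16) (63/4,17) (13,17)]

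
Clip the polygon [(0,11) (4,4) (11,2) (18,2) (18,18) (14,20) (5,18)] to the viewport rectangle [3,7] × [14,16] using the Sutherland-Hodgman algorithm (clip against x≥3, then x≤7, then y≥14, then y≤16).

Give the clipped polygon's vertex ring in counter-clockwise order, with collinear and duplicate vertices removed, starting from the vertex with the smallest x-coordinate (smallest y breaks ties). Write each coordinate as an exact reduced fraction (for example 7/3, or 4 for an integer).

1. After x ≥ 3: [(3,76/5) (3,23/4) (4,4) (11,2) (18,2) (18,18) (14,20) (5,18)]
2. After x ≤ 7: [(3,76/5) (3,23/4) (4,4) (7,22/7) (7,166/9) (5,18)]
3. After y ≥ 14: [(3,76/5) (3,14) (7,14) (7,166/9) (5,18)]
4. After y ≤ 16: [(25/7,16) (3,76/5) (3,14) (7,14) (7,16)]
5. Canonical ring: [(3,14) (7,14) (7,16) (25/7,16) (3,76/5)]

Clipped polygon: [(3,14) (7,14) (7,16) (25/7,16) (3,76/5)]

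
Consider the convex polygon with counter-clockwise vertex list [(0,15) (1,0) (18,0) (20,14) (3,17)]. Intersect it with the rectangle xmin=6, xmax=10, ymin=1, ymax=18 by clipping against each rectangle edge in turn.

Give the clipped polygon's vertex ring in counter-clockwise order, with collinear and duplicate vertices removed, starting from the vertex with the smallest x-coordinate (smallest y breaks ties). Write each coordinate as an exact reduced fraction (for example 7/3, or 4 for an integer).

Clipped polygon: [(6,1) (10,1) (10,268/17) (6,280/17)]

1. After x ≥ 6: [(6,0) (18,0) (20,14) (6,280/17)]
2. After x ≤ 10: [(6,0) (10,0) (10,268/17) (6,280/17)]
3. After y ≥ 1: [(6,1) (10,1) (10,268/17) (6,280/17)]
4. After y ≤ 18: [(6,1) (10,1) (10,268/17) (6,280/17)]
5. Canonical ring: [(6,1) (10,1) (10,268/17) (6,280/17)]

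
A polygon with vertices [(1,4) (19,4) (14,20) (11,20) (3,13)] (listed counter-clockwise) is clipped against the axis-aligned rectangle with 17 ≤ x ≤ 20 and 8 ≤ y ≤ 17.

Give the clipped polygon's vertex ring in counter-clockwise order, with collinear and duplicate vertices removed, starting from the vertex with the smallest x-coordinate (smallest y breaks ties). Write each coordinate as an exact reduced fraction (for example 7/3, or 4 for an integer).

1. After x ≥ 17: [(17,4) (19,4) (17,52/5)]
2. After x ≤ 20: [(17,4) (19,4) (17,52/5)]
3. After y ≥ 8: [(17,8) (71/4,8) (17,52/5)]
4. After y ≤ 17: [(17,8) (71/4,8) (17,52/5)]
5. Canonical ring: [(17,8) (71/4,8) (17,52/5)]

Clipped polygon: [(17,8) (71/4,8) (17,52/5)]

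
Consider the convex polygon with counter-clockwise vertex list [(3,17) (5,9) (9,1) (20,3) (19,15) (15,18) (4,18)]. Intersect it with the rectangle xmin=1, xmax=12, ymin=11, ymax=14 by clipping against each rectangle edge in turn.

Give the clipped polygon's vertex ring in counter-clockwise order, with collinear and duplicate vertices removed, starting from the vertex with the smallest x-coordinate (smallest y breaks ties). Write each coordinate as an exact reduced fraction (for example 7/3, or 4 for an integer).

1. After x ≥ 1: [(3,17) (5,9) (9,1) (20,3) (19,15) (15,18) (4,18)]
2. After x ≤ 12: [(3,17) (5,9) (9,1) (12,17/11) (12,18) (4,18)]
3. After y ≥ 11: [(3,17) (9/2,11) (12,11) (12,18) (4,18)]
4. After y ≤ 14: [(15/4,14) (9/2,11) (12,11) (12,14)]
5. Canonical ring: [(15/4,14) (9/2,11) (12,11) (12,14)]

Clipped polygon: [(15/4,14) (9/2,11) (12,11) (12,14)]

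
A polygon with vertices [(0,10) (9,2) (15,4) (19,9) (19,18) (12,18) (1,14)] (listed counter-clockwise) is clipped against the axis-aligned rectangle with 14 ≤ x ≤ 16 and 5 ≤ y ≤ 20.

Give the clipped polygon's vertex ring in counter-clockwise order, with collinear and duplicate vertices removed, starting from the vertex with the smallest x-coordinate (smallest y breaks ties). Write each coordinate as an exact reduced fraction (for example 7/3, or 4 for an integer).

1. After x ≥ 14: [(14,11/3) (15,4) (19,9) (19,18) (14,18)]
2. After x ≤ 16: [(14,11/3) (15,4) (16,21/4) (16,18) (14,18)]
3. After y ≥ 5: [(14,5) (79/5,5) (16,21/4) (16,18) (14,18)]
4. After y ≤ 20: [(14,5) (79/5,5) (16,21/4) (16,18) (14,18)]
5. Canonical ring: [(14,5) (79/5,5) (16,21/4) (16,18) (14,18)]

Clipped polygon: [(14,5) (79/5,5) (16,21/4) (16,18) (14,18)]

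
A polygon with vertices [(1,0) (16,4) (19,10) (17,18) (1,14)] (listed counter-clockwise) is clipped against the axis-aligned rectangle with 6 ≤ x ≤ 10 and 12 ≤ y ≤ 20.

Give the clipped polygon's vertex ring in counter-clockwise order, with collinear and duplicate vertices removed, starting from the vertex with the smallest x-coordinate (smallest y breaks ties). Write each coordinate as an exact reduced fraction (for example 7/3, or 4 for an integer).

Clipped polygon: [(6,12) (10,12) (10,65/4) (6,61/4)]

1. After x ≥ 6: [(6,4/3) (16,4) (19,10) (17,18) (6,61/4)]
2. After x ≤ 10: [(6,4/3) (10,12/5) (10,65/4) (6,61/4)]
3. After y ≥ 12: [(6,12) (10,12) (10,65/4) (6,61/4)]
4. After y ≤ 20: [(6,12) (10,12) (10,65/4) (6,61/4)]
5. Canonical ring: [(6,12) (10,12) (10,65/4) (6,61/4)]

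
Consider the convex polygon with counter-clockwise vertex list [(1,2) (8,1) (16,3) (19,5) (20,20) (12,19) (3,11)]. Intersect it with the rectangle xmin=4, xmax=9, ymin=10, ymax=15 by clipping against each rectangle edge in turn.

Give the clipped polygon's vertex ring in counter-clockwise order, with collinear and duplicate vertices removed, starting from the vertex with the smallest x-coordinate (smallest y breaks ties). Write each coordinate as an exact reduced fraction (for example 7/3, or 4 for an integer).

Clipped polygon: [(4,10) (9,10) (9,15) (15/2,15) (4,107/9)]

1. After x ≥ 4: [(4,11/7) (8,1) (16,3) (19,5) (20,20) (12,19) (4,107/9)]
2. After x ≤ 9: [(4,11/7) (8,1) (9,5/4) (9,49/3) (4,107/9)]
3. After y ≥ 10: [(4,10) (9,10) (9,49/3) (4,107/9)]
4. After y ≤ 15: [(4,10) (9,10) (9,15) (15/2,15) (4,107/9)]
5. Canonical ring: [(4,10) (9,10) (9,15) (15/2,15) (4,107/9)]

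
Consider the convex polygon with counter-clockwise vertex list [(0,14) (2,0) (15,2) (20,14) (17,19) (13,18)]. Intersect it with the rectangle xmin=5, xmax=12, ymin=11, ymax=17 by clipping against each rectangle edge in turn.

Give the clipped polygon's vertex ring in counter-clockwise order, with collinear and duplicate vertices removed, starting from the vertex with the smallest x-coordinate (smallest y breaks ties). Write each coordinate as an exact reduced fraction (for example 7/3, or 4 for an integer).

1. After x ≥ 5: [(5,202/13) (5,6/13) (15,2) (20,14) (17,19) (13,18)]
2. After x ≤ 12: [(12,230/13) (5,202/13) (5,6/13) (12,20/13)]
3. After y ≥ 11: [(12,11) (12,230/13) (5,202/13) (5,11)]
4. After y ≤ 17: [(12,11) (12,17) (39/4,17) (5,202/13) (5,11)]
5. Canonical ring: [(5,11) (12,11) (12,17) (39/4,17) (5,202/13)]

Clipped polygon: [(5,11) (12,11) (12,17) (39/4,17) (5,202/13)]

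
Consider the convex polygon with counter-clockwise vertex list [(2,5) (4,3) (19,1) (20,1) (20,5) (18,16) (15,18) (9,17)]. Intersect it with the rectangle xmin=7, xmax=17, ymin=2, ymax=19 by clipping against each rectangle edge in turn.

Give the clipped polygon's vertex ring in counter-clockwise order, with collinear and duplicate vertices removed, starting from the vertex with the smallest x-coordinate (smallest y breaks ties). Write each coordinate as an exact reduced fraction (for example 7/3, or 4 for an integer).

Clipped polygon: [(7,13/5) (23/2,2) (17,2) (17,50/3) (15,18) (9,17) (7,95/7)]

1. After x ≥ 7: [(7,95/7) (7,13/5) (19,1) (20,1) (20,5) (18,16) (15,18) (9,17)]
2. After x ≤ 17: [(7,95/7) (7,13/5) (17,19/15) (17,50/3) (15,18) (9,17)]
3. After y ≥ 2: [(7,95/7) (7,13/5) (23/2,2) (17,2) (17,50/3) (15,18) (9,17)]
4. After y ≤ 19: [(7,95/7) (7,13/5) (23/2,2) (17,2) (17,50/3) (15,18) (9,17)]
5. Canonical ring: [(7,13/5) (23/2,2) (17,2) (17,50/3) (15,18) (9,17) (7,95/7)]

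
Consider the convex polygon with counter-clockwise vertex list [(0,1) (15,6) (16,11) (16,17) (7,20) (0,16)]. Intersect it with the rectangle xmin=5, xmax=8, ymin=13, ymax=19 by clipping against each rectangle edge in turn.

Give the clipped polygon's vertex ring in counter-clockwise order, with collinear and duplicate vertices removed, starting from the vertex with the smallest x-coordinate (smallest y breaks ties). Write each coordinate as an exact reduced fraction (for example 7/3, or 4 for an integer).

Clipped polygon: [(5,13) (8,13) (8,19) (21/4,19) (5,132/7)]

1. After x ≥ 5: [(5,8/3) (15,6) (16,11) (16,17) (7,20) (5,132/7)]
2. After x ≤ 8: [(5,8/3) (8,11/3) (8,59/3) (7,20) (5,132/7)]
3. After y ≥ 13: [(5,13) (8,13) (8,59/3) (7,20) (5,132/7)]
4. After y ≤ 19: [(5,13) (8,13) (8,19) (21/4,19) (5,132/7)]
5. Canonical ring: [(5,13) (8,13) (8,19) (21/4,19) (5,132/7)]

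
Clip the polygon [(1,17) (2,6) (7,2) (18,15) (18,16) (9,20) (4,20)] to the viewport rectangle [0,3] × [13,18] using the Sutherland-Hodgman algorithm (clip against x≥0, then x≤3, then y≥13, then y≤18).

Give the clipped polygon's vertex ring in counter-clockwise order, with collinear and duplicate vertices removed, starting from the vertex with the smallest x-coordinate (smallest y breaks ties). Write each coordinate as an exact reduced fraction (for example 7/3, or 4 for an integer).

1. After x ≥ 0: [(1,17) (2,6) (7,2) (18,15) (18,16) (9,20) (4,20)]
2. After x ≤ 3: [(3,19) (1,17) (2,6) (3,26/5)]
3. After y ≥ 13: [(3,13) (3,19) (1,17) (15/11,13)]
4. After y ≤ 18: [(3,13) (3,18) (2,18) (1,17) (15/11,13)]
5. Canonical ring: [(1,17) (15/11,13) (3,13) (3,18) (2,18)]

Clipped polygon: [(1,17) (15/11,13) (3,13) (3,18) (2,18)]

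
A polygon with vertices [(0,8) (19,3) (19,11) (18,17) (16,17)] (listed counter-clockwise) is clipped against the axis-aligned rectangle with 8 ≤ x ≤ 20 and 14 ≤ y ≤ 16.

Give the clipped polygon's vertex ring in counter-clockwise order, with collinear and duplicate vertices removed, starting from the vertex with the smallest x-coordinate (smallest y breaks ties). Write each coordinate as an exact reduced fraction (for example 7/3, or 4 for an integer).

1. After x ≥ 8: [(8,25/2) (8,112/19) (19,3) (19,11) (18,17) (16,17)]
2. After x ≤ 20: [(8,25/2) (8,112/19) (19,3) (19,11) (18,17) (16,17)]
3. After y ≥ 14: [(32/3,14) (37/2,14) (18,17) (16,17)]
4. After y ≤ 16: [(128/9,16) (32/3,14) (37/2,14) (109/6,16)]
5. Canonical ring: [(32/3,14) (37/2,14) (109/6,16) (128/9,16)]

Clipped polygon: [(32/3,14) (37/2,14) (109/6,16) (128/9,16)]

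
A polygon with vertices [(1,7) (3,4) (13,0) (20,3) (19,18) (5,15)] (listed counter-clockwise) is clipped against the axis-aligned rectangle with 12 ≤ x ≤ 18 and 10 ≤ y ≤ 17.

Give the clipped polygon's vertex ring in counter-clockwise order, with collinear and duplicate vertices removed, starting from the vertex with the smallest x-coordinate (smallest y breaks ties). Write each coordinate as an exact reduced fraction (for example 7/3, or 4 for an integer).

1. After x ≥ 12: [(12,2/5) (13,0) (20,3) (19,18) (12,33/2)]
2. After x ≤ 18: [(12,2/5) (13,0) (18,15/7) (18,249/14) (12,33/2)]
3. After y ≥ 10: [(12,10) (18,10) (18,249/14) (12,33/2)]
4. After y ≤ 17: [(12,10) (18,10) (18,17) (43/3,17) (12,33/2)]
5. Canonical ring: [(12,10) (18,10) (18,17) (43/3,17) (12,33/2)]

Clipped polygon: [(12,10) (18,10) (18,17) (43/3,17) (12,33/2)]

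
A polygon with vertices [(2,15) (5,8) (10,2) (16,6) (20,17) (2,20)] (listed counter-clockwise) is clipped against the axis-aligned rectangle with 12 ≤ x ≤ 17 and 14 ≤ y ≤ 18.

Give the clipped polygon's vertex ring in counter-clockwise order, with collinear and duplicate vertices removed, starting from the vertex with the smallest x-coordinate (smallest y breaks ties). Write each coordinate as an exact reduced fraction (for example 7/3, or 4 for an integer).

1. After x ≥ 12: [(12,10/3) (16,6) (20,17) (12,55/3)]
2. After x ≤ 17: [(12,10/3) (16,6) (17,35/4) (17,35/2) (12,55/3)]
3. After y ≥ 14: [(12,14) (17,14) (17,35/2) (12,55/3)]
4. After y ≤ 18: [(12,18) (12,14) (17,14) (17,35/2) (14,18)]
5. Canonical ring: [(12,14) (17,14) (17,35/2) (14,18) (12,18)]

Clipped polygon: [(12,14) (17,14) (17,35/2) (14,18) (12,18)]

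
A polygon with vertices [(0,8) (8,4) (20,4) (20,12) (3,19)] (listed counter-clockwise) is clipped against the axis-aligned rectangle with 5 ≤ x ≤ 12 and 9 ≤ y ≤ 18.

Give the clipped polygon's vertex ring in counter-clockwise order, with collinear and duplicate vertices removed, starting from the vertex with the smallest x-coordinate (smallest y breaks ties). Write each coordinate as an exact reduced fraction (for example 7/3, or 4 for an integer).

Clipped polygon: [(5,9) (12,9) (12,260/17) (38/7,18) (5,18)]

1. After x ≥ 5: [(5,11/2) (8,4) (20,4) (20,12) (5,309/17)]
2. After x ≤ 12: [(5,11/2) (8,4) (12,4) (12,260/17) (5,309/17)]
3. After y ≥ 9: [(5,9) (12,9) (12,260/17) (5,309/17)]
4. After y ≤ 18: [(5,18) (5,9) (12,9) (12,260/17) (38/7,18)]
5. Canonical ring: [(5,9) (12,9) (12,260/17) (38/7,18) (5,18)]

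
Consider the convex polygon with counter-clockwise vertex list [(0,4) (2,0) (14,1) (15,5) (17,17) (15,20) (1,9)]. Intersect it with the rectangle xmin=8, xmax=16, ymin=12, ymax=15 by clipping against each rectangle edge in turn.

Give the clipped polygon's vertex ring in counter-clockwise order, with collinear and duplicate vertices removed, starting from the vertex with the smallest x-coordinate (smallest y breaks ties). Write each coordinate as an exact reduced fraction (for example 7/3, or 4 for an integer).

Clipped polygon: [(8,12) (16,12) (16,15) (95/11,15) (8,29/2)]

1. After x ≥ 8: [(8,1/2) (14,1) (15,5) (17,17) (15,20) (8,29/2)]
2. After x ≤ 16: [(8,1/2) (14,1) (15,5) (16,11) (16,37/2) (15,20) (8,29/2)]
3. After y ≥ 12: [(8,12) (16,12) (16,37/2) (15,20) (8,29/2)]
4. After y ≤ 15: [(8,12) (16,12) (16,15) (95/11,15) (8,29/2)]
5. Canonical ring: [(8,12) (16,12) (16,15) (95/11,15) (8,29/2)]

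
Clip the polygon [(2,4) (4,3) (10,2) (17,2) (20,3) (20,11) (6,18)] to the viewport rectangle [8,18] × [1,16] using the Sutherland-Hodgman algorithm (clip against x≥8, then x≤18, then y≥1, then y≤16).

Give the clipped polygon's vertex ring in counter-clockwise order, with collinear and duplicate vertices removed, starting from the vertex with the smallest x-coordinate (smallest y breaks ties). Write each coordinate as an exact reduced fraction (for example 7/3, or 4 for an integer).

Clipped polygon: [(8,7/3) (10,2) (17,2) (18,7/3) (18,12) (10,16) (8,16)]

1. After x ≥ 8: [(8,7/3) (10,2) (17,2) (20,3) (20,11) (8,17)]
2. After x ≤ 18: [(8,7/3) (10,2) (17,2) (18,7/3) (18,12) (8,17)]
3. After y ≥ 1: [(8,7/3) (10,2) (17,2) (18,7/3) (18,12) (8,17)]
4. After y ≤ 16: [(8,16) (8,7/3) (10,2) (17,2) (18,7/3) (18,12) (10,16)]
5. Canonical ring: [(8,7/3) (10,2) (17,2) (18,7/3) (18,12) (10,16) (8,16)]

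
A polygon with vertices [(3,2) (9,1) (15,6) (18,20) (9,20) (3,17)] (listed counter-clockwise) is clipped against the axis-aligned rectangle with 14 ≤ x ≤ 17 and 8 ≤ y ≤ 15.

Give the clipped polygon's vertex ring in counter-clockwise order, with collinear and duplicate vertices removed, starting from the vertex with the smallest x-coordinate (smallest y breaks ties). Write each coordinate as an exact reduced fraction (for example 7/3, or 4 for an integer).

1. After x ≥ 14: [(14,31/6) (15,6) (18,20) (14,20)]
2. After x ≤ 17: [(14,31/6) (15,6) (17,46/3) (17,20) (14,20)]
3. After y ≥ 8: [(14,8) (108/7,8) (17,46/3) (17,20) (14,20)]
4. After y ≤ 15: [(14,15) (14,8) (108/7,8) (237/14,15)]
5. Canonical ring: [(14,8) (108/7,8) (237/14,15) (14,15)]

Clipped polygon: [(14,8) (108/7,8) (237/14,15) (14,15)]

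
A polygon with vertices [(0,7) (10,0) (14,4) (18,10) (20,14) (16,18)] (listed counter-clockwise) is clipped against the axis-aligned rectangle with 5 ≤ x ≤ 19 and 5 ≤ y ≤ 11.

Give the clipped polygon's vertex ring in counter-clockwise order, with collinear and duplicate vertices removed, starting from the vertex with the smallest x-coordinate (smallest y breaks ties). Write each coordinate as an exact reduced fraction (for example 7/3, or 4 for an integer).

1. After x ≥ 5: [(5,167/16) (5,7/2) (10,0) (14,4) (18,10) (20,14) (16,18)]
2. After x ≤ 19: [(5,167/16) (5,7/2) (10,0) (14,4) (18,10) (19,12) (19,15) (16,18)]
3. After y ≥ 5: [(5,167/16) (5,5) (44/3,5) (18,10) (19,12) (19,15) (16,18)]
4. After y ≤ 11: [(64/11,11) (5,167/16) (5,5) (44/3,5) (18,10) (37/2,11)]
5. Canonical ring: [(5,5) (44/3,5) (18,10) (37/2,11) (64/11,11) (5,167/16)]

Clipped polygon: [(5,5) (44/3,5) (18,10) (37/2,11) (64/11,11) (5,167/16)]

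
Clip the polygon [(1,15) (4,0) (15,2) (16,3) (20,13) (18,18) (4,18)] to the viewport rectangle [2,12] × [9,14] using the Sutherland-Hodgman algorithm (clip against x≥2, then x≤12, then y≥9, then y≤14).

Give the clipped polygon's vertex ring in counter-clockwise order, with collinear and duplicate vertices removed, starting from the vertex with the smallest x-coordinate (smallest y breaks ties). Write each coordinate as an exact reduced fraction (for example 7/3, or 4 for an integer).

1. After x ≥ 2: [(2,16) (2,10) (4,0) (15,2) (16,3) (20,13) (18,18) (4,18)]
2. After x ≤ 12: [(2,16) (2,10) (4,0) (12,16/11) (12,18) (4,18)]
3. After y ≥ 9: [(2,16) (2,10) (11/5,9) (12,9) (12,18) (4,18)]
4. After y ≤ 14: [(2,14) (2,10) (11/5,9) (12,9) (12,14)]
5. Canonical ring: [(2,10) (11/5,9) (12,9) (12,14) (2,14)]

Clipped polygon: [(2,10) (11/5,9) (12,9) (12,14) (2,14)]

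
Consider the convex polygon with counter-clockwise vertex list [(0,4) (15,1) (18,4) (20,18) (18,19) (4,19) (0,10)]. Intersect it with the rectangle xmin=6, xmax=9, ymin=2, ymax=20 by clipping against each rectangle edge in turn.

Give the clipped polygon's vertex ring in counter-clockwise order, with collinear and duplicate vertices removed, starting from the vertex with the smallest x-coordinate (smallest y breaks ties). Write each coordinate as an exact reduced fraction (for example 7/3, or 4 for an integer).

Clipped polygon: [(6,14/5) (9,11/5) (9,19) (6,19)]

1. After x ≥ 6: [(6,14/5) (15,1) (18,4) (20,18) (18,19) (6,19)]
2. After x ≤ 9: [(6,14/5) (9,11/5) (9,19) (6,19)]
3. After y ≥ 2: [(6,14/5) (9,11/5) (9,19) (6,19)]
4. After y ≤ 20: [(6,14/5) (9,11/5) (9,19) (6,19)]
5. Canonical ring: [(6,14/5) (9,11/5) (9,19) (6,19)]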